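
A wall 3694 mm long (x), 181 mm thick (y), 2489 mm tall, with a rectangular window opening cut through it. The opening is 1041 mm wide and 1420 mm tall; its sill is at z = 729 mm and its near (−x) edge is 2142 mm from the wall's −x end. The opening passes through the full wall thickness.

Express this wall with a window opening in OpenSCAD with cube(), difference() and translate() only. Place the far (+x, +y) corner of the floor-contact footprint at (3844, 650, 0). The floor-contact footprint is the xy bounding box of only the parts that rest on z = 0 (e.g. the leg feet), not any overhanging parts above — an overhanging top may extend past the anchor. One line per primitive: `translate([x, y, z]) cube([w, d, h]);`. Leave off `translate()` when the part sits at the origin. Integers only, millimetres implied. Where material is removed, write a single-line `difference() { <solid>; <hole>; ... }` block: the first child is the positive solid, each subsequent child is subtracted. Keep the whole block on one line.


difference() { translate([150, 469, 0]) cube([3694, 181, 2489]); translate([2292, 469, 729]) cube([1041, 181, 1420]); }


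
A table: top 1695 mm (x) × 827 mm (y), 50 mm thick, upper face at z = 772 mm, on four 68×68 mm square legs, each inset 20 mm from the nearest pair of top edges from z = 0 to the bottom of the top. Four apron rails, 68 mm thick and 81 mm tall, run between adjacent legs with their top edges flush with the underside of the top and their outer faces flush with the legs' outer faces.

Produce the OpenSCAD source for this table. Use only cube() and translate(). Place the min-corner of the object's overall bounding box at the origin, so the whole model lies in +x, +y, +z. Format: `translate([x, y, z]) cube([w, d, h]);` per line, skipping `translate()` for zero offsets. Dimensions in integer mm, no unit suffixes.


translate([0, 0, 722]) cube([1695, 827, 50]);
translate([20, 20, 0]) cube([68, 68, 722]);
translate([1607, 20, 0]) cube([68, 68, 722]);
translate([20, 739, 0]) cube([68, 68, 722]);
translate([1607, 739, 0]) cube([68, 68, 722]);
translate([88, 20, 641]) cube([1519, 68, 81]);
translate([88, 739, 641]) cube([1519, 68, 81]);
translate([20, 88, 641]) cube([68, 651, 81]);
translate([1607, 88, 641]) cube([68, 651, 81]);


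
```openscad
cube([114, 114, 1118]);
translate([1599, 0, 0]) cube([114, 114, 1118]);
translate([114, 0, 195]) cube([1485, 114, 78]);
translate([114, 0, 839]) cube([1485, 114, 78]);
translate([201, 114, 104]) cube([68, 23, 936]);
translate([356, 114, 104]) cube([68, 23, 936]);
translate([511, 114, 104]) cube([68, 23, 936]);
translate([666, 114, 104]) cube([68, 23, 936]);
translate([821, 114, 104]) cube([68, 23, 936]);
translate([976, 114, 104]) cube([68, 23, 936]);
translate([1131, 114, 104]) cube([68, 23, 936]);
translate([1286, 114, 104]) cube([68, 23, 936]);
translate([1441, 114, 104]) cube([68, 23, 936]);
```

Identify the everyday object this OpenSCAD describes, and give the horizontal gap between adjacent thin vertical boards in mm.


A fence section. The picket gap is 87 mm.

Two posts, two rails, 9 pickets — a fence section. Span 1485 mm holds 9 pickets of 68 mm with 10 equal gaps: ⌊(1485 − 9·68) / 10⌋ = 87 mm.


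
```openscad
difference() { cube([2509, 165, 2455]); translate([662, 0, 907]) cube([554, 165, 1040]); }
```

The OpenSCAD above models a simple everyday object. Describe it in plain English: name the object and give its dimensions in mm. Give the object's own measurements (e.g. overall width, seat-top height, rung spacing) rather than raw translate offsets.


A wall 2509 mm long (x), 165 mm thick (y), 2455 mm tall, with a rectangular window opening cut through it. The opening is 554 mm wide and 1040 mm tall; its sill is at z = 907 mm and its near (−x) edge is 662 mm from the wall's −x end. The opening passes through the full wall thickness.


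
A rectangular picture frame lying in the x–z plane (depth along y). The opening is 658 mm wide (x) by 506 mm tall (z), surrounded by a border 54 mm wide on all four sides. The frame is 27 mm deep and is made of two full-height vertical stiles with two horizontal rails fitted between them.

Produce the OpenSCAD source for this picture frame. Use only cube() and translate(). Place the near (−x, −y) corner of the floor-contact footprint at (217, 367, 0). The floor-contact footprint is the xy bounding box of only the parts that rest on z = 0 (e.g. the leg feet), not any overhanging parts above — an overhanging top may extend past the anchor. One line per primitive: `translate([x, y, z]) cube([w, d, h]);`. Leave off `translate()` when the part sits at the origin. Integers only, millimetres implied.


translate([217, 367, 0]) cube([54, 27, 614]);
translate([929, 367, 0]) cube([54, 27, 614]);
translate([271, 367, 0]) cube([658, 27, 54]);
translate([271, 367, 560]) cube([658, 27, 54]);


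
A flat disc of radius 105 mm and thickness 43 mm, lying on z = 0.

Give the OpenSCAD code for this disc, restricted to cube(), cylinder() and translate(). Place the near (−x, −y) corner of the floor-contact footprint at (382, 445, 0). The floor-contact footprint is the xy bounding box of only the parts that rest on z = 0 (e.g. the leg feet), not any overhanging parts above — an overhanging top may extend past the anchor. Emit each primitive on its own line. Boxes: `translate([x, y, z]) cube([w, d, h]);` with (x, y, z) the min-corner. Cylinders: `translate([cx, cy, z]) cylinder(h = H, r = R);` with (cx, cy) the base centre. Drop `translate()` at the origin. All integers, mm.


translate([487, 550, 0]) cylinder(h = 43, r = 105);


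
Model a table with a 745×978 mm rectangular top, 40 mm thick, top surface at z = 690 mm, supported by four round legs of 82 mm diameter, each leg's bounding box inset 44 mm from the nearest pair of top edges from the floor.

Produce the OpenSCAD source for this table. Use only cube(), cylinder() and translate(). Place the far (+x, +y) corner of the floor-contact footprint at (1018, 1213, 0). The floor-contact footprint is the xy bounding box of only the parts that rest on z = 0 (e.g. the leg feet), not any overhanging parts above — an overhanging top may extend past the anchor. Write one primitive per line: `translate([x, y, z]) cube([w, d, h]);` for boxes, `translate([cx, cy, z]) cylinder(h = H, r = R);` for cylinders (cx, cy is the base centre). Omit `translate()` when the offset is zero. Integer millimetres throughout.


translate([317, 279, 650]) cube([745, 978, 40]);
translate([402, 364, 0]) cylinder(h = 650, r = 41);
translate([977, 364, 0]) cylinder(h = 650, r = 41);
translate([402, 1172, 0]) cylinder(h = 650, r = 41);
translate([977, 1172, 0]) cylinder(h = 650, r = 41);


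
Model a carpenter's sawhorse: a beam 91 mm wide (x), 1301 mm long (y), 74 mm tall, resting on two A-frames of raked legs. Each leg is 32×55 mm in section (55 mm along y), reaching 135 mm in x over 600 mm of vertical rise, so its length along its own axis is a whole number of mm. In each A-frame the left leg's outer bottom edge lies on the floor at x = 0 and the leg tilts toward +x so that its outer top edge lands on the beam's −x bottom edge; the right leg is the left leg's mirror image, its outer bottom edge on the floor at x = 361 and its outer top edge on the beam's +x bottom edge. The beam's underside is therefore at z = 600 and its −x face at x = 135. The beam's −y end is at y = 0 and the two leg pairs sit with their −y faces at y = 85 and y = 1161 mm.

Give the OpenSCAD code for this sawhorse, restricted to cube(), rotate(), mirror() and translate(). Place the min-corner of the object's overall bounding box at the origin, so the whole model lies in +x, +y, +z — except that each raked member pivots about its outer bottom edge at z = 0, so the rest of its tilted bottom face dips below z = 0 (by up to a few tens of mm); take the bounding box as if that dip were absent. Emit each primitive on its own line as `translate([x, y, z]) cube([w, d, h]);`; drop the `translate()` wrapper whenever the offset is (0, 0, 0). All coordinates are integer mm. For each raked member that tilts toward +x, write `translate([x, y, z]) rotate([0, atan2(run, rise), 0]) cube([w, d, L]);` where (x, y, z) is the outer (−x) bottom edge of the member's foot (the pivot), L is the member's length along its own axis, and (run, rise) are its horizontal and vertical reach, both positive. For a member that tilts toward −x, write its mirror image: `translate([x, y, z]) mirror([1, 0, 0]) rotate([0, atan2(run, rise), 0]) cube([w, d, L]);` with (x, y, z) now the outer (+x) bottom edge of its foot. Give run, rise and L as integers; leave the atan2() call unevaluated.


// leg length = √(135² + 600²) = 615
// right-leg outer foot x = 2·135 + 91 = 361
// beam min-corner = (135, 0, 600)
translate([135, 0, 600]) cube([91, 1301, 74]);
translate([0, 85, 0]) rotate([0, atan2(135, 600), 0]) cube([32, 55, 615]);
translate([361, 85, 0]) mirror([1, 0, 0]) rotate([0, atan2(135, 600), 0]) cube([32, 55, 615]);
translate([0, 1161, 0]) rotate([0, atan2(135, 600), 0]) cube([32, 55, 615]);
translate([361, 1161, 0]) mirror([1, 0, 0]) rotate([0, atan2(135, 600), 0]) cube([32, 55, 615]);


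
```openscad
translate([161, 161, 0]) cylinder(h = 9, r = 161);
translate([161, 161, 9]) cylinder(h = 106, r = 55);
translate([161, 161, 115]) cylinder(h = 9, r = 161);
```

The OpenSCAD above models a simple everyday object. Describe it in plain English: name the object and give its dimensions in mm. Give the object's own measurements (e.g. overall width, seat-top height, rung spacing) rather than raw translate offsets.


A spool: two coaxial disc flanges of radius 161 mm and thickness 9 mm, joined by a core cylinder of radius 55 mm and height 106 mm. The lower flange rests on z = 0 and the three cylinders share a vertical axis.


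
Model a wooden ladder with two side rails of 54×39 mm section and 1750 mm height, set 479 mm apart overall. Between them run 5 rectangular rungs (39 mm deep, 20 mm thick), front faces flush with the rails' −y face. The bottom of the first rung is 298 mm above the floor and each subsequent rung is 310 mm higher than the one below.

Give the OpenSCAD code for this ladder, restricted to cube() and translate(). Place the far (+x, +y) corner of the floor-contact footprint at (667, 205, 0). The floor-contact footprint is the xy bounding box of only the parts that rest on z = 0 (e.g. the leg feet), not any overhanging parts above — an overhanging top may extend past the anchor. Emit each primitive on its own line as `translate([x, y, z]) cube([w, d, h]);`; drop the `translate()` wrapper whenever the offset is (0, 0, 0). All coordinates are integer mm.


translate([188, 166, 0]) cube([54, 39, 1750]);
translate([613, 166, 0]) cube([54, 39, 1750]);
translate([242, 166, 298]) cube([371, 39, 20]);
translate([242, 166, 608]) cube([371, 39, 20]);
translate([242, 166, 918]) cube([371, 39, 20]);
translate([242, 166, 1228]) cube([371, 39, 20]);
translate([242, 166, 1538]) cube([371, 39, 20]);


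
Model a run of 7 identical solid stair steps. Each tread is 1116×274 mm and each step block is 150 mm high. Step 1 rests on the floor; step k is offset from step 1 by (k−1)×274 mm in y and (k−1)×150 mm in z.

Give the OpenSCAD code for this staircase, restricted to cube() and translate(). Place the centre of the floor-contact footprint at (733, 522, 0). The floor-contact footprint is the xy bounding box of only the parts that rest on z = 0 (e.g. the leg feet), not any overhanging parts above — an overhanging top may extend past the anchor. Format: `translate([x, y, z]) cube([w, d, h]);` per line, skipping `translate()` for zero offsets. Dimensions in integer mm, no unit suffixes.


translate([175, 385, 0]) cube([1116, 274, 150]);
translate([175, 659, 150]) cube([1116, 274, 150]);
translate([175, 933, 300]) cube([1116, 274, 150]);
translate([175, 1207, 450]) cube([1116, 274, 150]);
translate([175, 1481, 600]) cube([1116, 274, 150]);
translate([175, 1755, 750]) cube([1116, 274, 150]);
translate([175, 2029, 900]) cube([1116, 274, 150]);


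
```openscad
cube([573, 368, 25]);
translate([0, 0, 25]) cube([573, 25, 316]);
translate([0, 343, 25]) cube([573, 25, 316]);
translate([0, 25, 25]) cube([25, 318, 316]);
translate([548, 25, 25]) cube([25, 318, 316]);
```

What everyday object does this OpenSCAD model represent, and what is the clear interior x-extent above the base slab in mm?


An open box. The internal width is 523 mm.

A 573×368 base slab with four walls standing on it — an open box. The base is 573 mm wide and the walls are 25 mm thick, so the internal width is 573 − 2 × 25 = 523 mm.


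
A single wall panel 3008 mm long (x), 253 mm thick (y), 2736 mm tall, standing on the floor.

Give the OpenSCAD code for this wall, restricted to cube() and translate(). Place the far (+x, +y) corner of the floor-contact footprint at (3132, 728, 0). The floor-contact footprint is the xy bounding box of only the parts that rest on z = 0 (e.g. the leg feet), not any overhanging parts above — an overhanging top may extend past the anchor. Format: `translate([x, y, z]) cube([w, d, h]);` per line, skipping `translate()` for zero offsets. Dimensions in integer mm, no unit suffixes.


translate([124, 475, 0]) cube([3008, 253, 2736]);


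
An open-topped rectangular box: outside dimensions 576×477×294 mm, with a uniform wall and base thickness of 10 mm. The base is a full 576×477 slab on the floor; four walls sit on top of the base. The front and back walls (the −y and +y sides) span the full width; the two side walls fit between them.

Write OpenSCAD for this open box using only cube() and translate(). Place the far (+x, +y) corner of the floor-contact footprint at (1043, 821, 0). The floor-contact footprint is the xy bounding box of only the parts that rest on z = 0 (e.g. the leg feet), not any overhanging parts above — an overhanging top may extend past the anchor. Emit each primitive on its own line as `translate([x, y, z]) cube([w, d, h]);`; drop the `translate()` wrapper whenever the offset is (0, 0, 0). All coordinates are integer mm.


translate([467, 344, 0]) cube([576, 477, 10]);
translate([467, 344, 10]) cube([576, 10, 284]);
translate([467, 811, 10]) cube([576, 10, 284]);
translate([467, 354, 10]) cube([10, 457, 284]);
translate([1033, 354, 10]) cube([10, 457, 284]);


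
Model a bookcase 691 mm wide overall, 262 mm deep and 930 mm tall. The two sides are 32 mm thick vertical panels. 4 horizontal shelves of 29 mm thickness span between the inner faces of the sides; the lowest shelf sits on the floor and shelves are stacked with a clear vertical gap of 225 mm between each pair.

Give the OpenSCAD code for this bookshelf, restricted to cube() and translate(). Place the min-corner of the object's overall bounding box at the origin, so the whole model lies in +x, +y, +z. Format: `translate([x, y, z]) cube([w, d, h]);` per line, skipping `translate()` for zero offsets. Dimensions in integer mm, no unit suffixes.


cube([32, 262, 930]);
translate([659, 0, 0]) cube([32, 262, 930]);
translate([32, 0, 0]) cube([627, 262, 29]);
translate([32, 0, 254]) cube([627, 262, 29]);
translate([32, 0, 508]) cube([627, 262, 29]);
translate([32, 0, 762]) cube([627, 262, 29]);


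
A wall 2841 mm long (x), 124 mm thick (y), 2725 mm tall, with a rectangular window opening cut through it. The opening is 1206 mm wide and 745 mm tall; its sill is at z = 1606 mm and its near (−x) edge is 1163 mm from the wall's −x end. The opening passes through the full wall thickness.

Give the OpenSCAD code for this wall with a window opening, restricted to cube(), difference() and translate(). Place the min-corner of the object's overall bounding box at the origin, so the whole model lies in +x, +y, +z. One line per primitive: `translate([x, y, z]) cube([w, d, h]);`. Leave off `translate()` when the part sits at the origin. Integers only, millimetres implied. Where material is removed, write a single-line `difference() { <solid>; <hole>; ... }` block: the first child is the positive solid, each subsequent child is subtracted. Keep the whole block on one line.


difference() { cube([2841, 124, 2725]); translate([1163, 0, 1606]) cube([1206, 124, 745]); }


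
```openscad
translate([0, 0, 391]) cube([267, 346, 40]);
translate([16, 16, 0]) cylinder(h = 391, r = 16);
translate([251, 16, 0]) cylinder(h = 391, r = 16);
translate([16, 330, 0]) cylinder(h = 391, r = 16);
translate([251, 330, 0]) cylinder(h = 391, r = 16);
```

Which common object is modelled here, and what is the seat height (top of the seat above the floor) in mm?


A stool. The seat height is 431 mm.

A 267×346×40 slab at z = 391 on four corner cylinders — a stool. The seat top is 391 + 40 = 431 mm.


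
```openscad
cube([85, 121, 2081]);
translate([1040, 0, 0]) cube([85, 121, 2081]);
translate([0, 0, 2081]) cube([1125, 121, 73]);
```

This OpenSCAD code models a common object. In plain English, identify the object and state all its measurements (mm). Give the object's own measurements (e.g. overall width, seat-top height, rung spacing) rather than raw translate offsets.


A door frame. The clear opening is 955 mm wide and 2081 mm high. Two 85 mm wide jambs, 121 mm deep, stand either side of the opening from the floor to the top of the opening. A 73 mm thick head sits across the top of both jambs, spanning the full outside width of the frame.


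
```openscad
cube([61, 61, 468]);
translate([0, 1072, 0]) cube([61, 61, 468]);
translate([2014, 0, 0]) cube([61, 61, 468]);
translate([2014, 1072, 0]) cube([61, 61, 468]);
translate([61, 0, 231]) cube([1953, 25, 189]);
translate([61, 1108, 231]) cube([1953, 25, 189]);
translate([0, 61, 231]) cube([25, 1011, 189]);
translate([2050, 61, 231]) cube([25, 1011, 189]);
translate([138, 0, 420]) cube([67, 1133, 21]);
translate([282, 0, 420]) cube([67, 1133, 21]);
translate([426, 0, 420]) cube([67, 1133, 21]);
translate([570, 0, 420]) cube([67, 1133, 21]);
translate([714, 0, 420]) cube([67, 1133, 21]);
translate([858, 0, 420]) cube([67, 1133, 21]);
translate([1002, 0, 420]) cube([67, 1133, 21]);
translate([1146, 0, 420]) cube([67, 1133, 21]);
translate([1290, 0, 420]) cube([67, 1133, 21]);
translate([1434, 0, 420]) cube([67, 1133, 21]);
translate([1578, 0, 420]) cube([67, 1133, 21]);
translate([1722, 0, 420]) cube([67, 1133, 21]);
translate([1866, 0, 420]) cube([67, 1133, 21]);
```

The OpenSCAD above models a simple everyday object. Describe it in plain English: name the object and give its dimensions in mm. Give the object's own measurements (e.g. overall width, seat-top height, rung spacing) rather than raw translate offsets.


A bed frame 2075 mm long (x) by 1133 mm wide (y). Four 61×61 mm corner posts, 468 mm tall, at the corners of the footprint. Four rails of 25 mm thickness and 189 mm height run between adjacent posts with their undersides at z = 231 mm, their outer faces flush with the outside of the frame (the two x-running rails run between the posts' inner faces; the two y-running rails run between the posts' inner faces). 13 slats, each 67 mm wide (x) and 21 mm thick, lie across the top of the two x-running rails, running the full 1133 mm width of the frame in y; along x they sit between the end posts with a 77 mm gap after the −x posts and between neighbouring slats, leaving 81 mm before the +x posts.


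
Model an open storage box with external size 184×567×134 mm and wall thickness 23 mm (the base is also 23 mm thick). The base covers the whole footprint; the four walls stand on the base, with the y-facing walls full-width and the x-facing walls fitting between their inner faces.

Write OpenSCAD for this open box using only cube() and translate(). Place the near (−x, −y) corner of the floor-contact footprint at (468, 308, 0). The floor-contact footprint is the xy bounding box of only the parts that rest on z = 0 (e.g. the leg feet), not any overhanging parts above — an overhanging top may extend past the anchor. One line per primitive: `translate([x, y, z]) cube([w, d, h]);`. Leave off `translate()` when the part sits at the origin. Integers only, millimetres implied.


translate([468, 308, 0]) cube([184, 567, 23]);
translate([468, 308, 23]) cube([184, 23, 111]);
translate([468, 852, 23]) cube([184, 23, 111]);
translate([468, 331, 23]) cube([23, 521, 111]);
translate([629, 331, 23]) cube([23, 521, 111]);


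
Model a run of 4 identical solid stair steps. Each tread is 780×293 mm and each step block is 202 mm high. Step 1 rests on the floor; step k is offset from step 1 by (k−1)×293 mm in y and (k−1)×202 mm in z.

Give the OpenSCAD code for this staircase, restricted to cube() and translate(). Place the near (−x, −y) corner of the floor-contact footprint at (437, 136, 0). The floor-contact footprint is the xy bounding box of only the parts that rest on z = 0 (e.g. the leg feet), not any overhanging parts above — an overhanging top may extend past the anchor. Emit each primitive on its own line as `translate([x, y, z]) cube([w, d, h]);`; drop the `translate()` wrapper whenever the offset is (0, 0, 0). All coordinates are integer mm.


translate([437, 136, 0]) cube([780, 293, 202]);
translate([437, 429, 202]) cube([780, 293, 202]);
translate([437, 722, 404]) cube([780, 293, 202]);
translate([437, 1015, 606]) cube([780, 293, 202]);


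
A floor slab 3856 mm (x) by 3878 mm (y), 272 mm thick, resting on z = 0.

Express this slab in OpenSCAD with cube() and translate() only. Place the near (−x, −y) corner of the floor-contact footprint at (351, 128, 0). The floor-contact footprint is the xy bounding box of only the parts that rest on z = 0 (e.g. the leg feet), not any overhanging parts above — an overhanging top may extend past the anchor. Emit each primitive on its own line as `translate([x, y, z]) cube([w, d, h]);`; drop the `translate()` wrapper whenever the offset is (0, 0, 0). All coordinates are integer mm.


translate([351, 128, 0]) cube([3856, 3878, 272]);


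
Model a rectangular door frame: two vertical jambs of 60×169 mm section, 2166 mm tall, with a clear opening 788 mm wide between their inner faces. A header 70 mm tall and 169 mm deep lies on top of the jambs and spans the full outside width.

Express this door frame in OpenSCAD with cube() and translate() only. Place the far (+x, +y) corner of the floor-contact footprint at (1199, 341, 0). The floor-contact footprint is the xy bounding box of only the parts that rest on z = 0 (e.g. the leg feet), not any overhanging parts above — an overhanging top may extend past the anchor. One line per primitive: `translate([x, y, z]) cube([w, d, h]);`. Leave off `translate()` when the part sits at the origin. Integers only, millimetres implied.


translate([291, 172, 0]) cube([60, 169, 2166]);
translate([1139, 172, 0]) cube([60, 169, 2166]);
translate([291, 172, 2166]) cube([908, 169, 70]);


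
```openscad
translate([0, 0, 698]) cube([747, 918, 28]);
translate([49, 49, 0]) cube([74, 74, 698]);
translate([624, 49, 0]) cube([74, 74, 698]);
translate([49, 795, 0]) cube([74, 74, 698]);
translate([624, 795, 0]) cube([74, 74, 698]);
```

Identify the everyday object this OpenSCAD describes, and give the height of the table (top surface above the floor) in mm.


A table. The table height is 726 mm.

A 747×918×28 slab sits at z = 698 on four 74 mm square posts — a table. The top surface is at 698 + 28 = 726 mm.


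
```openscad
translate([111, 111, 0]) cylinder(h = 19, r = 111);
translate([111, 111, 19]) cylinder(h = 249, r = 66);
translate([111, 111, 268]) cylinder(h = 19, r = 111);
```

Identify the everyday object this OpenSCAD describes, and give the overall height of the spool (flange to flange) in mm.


A spool. The overall height is 287 mm.

Three coaxial cylinders, large–small–large — a spool. Two 19 mm flanges and a 249 mm core give 19 + 249 + 19 = 287 mm.


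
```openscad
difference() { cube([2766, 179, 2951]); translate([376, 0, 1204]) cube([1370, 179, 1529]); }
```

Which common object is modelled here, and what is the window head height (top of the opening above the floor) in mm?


A wall with a window opening. The window head height is 2733 mm.

A wall with a rectangular opening subtracted — a window. Sill at z = 1204, opening 1529 mm tall, so the head is at 1204 + 1529 = 2733 mm.


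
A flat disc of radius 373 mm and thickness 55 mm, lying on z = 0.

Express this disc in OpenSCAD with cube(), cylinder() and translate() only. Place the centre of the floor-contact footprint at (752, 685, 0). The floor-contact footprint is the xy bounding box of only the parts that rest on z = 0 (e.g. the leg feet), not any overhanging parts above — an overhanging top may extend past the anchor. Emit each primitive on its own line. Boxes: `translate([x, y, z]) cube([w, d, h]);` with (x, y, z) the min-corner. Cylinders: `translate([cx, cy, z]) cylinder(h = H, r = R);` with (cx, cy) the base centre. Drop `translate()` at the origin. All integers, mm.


translate([752, 685, 0]) cylinder(h = 55, r = 373);


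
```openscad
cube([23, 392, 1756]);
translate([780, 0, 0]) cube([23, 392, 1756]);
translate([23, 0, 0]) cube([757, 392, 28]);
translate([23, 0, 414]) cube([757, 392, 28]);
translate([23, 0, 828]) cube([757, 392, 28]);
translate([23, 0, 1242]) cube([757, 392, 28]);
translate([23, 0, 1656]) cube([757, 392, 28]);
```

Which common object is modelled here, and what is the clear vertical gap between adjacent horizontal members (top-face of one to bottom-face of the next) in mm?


A bookshelf. The clear shelf gap is 386 mm.

Two tall side panels with 5 horizontal boards between them — a bookshelf. The first two shelf undersides are at z = 0 and z = 414; with shelf thickness 28, the clear gap is 414 − 0 − 28 = 386 mm.


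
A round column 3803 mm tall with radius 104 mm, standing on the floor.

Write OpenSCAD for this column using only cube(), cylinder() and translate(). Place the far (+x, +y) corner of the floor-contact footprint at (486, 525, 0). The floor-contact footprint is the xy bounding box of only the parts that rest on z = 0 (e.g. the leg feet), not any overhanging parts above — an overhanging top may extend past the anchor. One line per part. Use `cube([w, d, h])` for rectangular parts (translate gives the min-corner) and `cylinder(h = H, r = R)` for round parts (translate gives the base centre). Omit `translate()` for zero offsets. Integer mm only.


translate([382, 421, 0]) cylinder(h = 3803, r = 104);


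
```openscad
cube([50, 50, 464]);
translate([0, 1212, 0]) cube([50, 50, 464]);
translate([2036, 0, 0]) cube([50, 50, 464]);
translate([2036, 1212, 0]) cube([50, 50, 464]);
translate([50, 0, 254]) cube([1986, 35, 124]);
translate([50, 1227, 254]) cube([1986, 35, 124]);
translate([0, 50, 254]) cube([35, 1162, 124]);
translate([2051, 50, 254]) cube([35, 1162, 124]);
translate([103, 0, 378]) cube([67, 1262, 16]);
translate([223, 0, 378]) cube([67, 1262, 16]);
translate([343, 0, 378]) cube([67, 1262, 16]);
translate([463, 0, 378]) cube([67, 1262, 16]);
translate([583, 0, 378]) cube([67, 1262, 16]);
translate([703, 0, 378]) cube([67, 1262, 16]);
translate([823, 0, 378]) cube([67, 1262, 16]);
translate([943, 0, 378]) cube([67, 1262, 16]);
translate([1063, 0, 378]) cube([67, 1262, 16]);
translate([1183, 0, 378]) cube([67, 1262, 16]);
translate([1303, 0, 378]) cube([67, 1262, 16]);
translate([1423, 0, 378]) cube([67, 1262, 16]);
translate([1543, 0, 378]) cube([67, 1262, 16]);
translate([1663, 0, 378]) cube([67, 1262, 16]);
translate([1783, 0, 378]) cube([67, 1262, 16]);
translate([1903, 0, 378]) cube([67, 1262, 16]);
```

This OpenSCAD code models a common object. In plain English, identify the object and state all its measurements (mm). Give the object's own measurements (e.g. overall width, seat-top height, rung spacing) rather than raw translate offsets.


A bed frame 2086 mm long (x) by 1262 mm wide (y). Four 50×50 mm corner posts, 464 mm tall, at the corners of the footprint. Four rails of 35 mm thickness and 124 mm height run between adjacent posts with their undersides at z = 254 mm, their outer faces flush with the outside of the frame (the two x-running rails run between the posts' inner faces; the two y-running rails run between the posts' inner faces). 16 slats, each 67 mm wide (x) and 16 mm thick, lie across the top of the two x-running rails, running the full 1262 mm width of the frame in y; along x they sit between the end posts with a 53 mm gap after the −x posts and between neighbouring slats, leaving 66 mm before the +x posts.


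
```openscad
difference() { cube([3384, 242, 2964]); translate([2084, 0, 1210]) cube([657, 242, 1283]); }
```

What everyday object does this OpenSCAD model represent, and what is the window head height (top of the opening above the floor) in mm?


A wall with a window opening. The window head height is 2493 mm.

A wall with a rectangular opening subtracted — a window. Sill at z = 1210, opening 1283 mm tall, so the head is at 1210 + 1283 = 2493 mm.


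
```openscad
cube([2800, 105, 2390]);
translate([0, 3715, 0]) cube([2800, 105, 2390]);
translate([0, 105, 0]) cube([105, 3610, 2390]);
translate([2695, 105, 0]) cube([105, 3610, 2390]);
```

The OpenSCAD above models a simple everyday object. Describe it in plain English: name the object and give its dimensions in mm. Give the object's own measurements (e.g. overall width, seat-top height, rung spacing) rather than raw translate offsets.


The wall frame of a small rectangular building: four walls, each 2390 mm tall and 105 mm thick, enclosing a footprint 2800 mm (x) by 3820 mm (y) outside-to-outside, with no floor or roof. The front and back walls (the −y and +y sides) span the full width; the two side walls fit between them.


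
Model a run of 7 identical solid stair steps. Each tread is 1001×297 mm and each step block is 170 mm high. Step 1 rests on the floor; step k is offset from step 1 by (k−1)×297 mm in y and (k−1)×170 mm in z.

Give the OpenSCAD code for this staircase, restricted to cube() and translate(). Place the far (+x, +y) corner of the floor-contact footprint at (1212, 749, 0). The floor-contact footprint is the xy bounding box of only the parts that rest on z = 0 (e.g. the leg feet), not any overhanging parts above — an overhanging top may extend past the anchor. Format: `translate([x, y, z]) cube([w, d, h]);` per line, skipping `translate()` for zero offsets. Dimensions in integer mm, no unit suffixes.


translate([211, 452, 0]) cube([1001, 297, 170]);
translate([211, 749, 170]) cube([1001, 297, 170]);
translate([211, 1046, 340]) cube([1001, 297, 170]);
translate([211, 1343, 510]) cube([1001, 297, 170]);
translate([211, 1640, 680]) cube([1001, 297, 170]);
translate([211, 1937, 850]) cube([1001, 297, 170]);
translate([211, 2234, 1020]) cube([1001, 297, 170]);


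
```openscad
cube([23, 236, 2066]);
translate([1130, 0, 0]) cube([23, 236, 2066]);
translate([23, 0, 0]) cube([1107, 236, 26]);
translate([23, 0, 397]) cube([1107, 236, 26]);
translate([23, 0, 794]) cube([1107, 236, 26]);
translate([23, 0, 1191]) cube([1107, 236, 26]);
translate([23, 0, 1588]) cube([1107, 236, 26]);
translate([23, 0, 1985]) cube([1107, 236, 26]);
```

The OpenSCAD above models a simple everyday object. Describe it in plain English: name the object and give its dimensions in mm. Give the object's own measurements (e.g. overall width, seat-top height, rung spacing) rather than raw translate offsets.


An open bookshelf. Two side panels, each 23 mm thick, 236 mm deep and 2066 mm tall, stand 1153 mm apart (outside-to-outside). Between them sit 6 shelves, each 26 mm thick and 236 mm deep, spanning the full gap between the sides. The bottom shelf rests on the floor (its underside at z = 0) and the clear gap between one shelf's top and the next shelf's underside is 371 mm.


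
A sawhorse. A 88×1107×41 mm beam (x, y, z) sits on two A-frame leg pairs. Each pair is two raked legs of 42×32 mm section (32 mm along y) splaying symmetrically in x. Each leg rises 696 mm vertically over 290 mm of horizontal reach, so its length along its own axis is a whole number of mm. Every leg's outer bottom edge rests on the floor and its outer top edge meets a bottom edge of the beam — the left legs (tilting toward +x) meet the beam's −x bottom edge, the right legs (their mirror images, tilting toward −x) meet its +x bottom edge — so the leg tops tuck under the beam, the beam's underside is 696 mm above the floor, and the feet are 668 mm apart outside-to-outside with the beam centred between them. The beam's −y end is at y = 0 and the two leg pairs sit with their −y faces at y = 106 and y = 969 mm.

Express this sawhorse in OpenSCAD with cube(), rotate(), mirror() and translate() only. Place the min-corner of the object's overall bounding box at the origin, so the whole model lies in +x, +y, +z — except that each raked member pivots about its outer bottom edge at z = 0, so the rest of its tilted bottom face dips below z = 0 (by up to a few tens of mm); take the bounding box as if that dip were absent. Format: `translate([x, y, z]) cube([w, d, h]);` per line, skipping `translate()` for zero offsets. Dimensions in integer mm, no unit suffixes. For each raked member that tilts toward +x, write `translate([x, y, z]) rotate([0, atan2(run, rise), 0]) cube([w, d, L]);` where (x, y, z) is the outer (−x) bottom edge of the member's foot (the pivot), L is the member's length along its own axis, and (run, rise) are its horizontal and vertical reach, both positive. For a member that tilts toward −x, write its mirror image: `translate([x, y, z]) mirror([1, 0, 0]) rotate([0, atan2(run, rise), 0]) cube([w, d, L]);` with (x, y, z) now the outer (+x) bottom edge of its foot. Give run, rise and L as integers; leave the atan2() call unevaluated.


translate([290, 0, 696]) cube([88, 1107, 41]);
translate([0, 106, 0]) rotate([0, atan2(290, 696), 0]) cube([42, 32, 754]);
translate([668, 106, 0]) mirror([1, 0, 0]) rotate([0, atan2(290, 696), 0]) cube([42, 32, 754]);
translate([0, 969, 0]) rotate([0, atan2(290, 696), 0]) cube([42, 32, 754]);
translate([668, 969, 0]) mirror([1, 0, 0]) rotate([0, atan2(290, 696), 0]) cube([42, 32, 754]);


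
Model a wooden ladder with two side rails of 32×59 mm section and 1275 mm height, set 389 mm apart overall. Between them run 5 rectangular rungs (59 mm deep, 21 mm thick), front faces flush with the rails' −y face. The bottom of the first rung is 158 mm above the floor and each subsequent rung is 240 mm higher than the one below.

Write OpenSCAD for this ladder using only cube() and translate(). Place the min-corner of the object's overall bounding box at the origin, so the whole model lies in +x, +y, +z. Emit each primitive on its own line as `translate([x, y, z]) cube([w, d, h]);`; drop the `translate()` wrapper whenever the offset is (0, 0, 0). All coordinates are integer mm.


cube([32, 59, 1275]);
translate([357, 0, 0]) cube([32, 59, 1275]);
translate([32, 0, 158]) cube([325, 59, 21]);
translate([32, 0, 398]) cube([325, 59, 21]);
translate([32, 0, 638]) cube([325, 59, 21]);
translate([32, 0, 878]) cube([325, 59, 21]);
translate([32, 0, 1118]) cube([325, 59, 21]);


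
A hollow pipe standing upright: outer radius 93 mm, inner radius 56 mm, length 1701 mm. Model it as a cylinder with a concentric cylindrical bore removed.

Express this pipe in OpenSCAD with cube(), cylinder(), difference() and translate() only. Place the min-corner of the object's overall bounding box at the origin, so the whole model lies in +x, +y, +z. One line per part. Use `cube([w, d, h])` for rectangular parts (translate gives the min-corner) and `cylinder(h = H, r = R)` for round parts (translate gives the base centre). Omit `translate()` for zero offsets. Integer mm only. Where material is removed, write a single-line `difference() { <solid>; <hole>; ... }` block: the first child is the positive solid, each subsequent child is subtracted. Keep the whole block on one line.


difference() { translate([93, 93, 0]) cylinder(h = 1701, r = 93); translate([93, 93, 0]) cylinder(h = 1701, r = 56); }


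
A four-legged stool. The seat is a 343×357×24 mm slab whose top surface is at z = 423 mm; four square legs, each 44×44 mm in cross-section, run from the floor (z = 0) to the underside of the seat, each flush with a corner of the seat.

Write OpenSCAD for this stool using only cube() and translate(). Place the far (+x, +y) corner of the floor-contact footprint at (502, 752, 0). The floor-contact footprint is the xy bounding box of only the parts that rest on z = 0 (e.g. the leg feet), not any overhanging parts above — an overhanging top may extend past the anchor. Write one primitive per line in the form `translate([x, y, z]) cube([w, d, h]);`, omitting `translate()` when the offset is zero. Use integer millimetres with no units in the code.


translate([159, 395, 399]) cube([343, 357, 24]);
translate([159, 395, 0]) cube([44, 44, 399]);
translate([458, 395, 0]) cube([44, 44, 399]);
translate([159, 708, 0]) cube([44, 44, 399]);
translate([458, 708, 0]) cube([44, 44, 399]);


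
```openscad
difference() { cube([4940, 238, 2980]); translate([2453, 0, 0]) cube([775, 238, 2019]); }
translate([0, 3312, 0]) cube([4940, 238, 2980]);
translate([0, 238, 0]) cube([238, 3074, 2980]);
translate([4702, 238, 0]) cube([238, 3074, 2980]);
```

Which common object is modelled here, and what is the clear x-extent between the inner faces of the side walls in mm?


A single room. The interior width is 4464 mm.

Four walls enclosing a rectangle with a door in the front wall — a room. Outside width 4940 minus two 238 mm walls gives 4464 mm.


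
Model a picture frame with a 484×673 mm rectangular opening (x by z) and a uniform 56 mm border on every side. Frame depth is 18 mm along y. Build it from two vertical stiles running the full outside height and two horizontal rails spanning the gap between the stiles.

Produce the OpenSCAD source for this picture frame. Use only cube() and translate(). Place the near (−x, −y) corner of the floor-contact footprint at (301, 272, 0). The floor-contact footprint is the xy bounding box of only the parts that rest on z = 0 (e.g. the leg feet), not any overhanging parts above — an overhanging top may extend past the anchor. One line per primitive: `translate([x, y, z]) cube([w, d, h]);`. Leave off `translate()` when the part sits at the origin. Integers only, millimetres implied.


translate([301, 272, 0]) cube([56, 18, 785]);
translate([841, 272, 0]) cube([56, 18, 785]);
translate([357, 272, 0]) cube([484, 18, 56]);
translate([357, 272, 729]) cube([484, 18, 56]);


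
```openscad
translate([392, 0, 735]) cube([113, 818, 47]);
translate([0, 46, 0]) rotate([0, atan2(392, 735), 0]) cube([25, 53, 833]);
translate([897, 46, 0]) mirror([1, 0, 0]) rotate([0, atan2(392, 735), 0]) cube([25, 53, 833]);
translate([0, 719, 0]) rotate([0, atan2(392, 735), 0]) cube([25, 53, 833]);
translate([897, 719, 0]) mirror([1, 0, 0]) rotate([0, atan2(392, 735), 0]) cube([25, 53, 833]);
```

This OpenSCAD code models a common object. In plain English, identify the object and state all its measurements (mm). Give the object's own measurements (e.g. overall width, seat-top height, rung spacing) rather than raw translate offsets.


A sawhorse. A 113×818×47 mm beam (x, y, z) sits on two A-frame leg pairs. Each pair is two raked legs of 25×53 mm section (53 mm along y) splaying symmetrically in x. Each leg rises 735 mm vertically over 392 mm of horizontal reach and is 833 mm long along its own axis. Every leg's outer bottom edge rests on the floor and its outer top edge meets a bottom edge of the beam — the left legs (tilting toward +x) meet the beam's −x bottom edge, the right legs (their mirror images, tilting toward −x) meet its +x bottom edge — so the leg tops tuck under the beam, the beam's underside is 735 mm above the floor, and the feet are 897 mm apart outside-to-outside with the beam centred between them. The two leg pairs are set in 46 mm from either end of the beam.


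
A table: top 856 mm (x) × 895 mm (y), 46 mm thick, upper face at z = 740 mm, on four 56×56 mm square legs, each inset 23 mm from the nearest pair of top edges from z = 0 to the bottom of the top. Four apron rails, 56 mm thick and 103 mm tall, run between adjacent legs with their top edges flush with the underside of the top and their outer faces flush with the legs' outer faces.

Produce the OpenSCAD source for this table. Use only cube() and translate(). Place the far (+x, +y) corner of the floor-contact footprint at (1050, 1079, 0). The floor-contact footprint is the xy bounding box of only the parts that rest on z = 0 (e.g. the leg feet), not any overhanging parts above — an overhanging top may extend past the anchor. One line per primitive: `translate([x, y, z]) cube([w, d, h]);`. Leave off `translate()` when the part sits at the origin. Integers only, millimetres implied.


// leg_h = 740 - 46 = 694
// apron z = 694 - 103 = 591
translate([217, 207, 694]) cube([856, 895, 46]);
translate([240, 230, 0]) cube([56, 56, 694]);
translate([994, 230, 0]) cube([56, 56, 694]);
translate([240, 1023, 0]) cube([56, 56, 694]);
translate([994, 1023, 0]) cube([56, 56, 694]);
translate([296, 230, 591]) cube([698, 56, 103]);
translate([296, 1023, 591]) cube([698, 56, 103]);
translate([240, 286, 591]) cube([56, 737, 103]);
translate([994, 286, 591]) cube([56, 737, 103]);
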